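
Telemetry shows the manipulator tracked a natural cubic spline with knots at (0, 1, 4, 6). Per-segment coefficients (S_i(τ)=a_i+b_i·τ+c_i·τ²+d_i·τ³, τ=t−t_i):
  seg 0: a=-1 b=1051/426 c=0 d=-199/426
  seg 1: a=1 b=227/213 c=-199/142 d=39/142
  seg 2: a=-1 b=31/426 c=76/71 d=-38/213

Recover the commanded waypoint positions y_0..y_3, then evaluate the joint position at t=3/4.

y_0 = S_0(0) = a_0 = -1
y_1 = S_1(0) = a_1 = 1
y_2 = S_2(0) = a_2 = -1
y_3 = S_2(2) = 2
t_q=3/4 is in segment 0 (τ=3/4); S_0(τ)=5937/9088

y_0=-1 y_1=1 y_2=-1 y_3=2
S(3/4) = 5937/9088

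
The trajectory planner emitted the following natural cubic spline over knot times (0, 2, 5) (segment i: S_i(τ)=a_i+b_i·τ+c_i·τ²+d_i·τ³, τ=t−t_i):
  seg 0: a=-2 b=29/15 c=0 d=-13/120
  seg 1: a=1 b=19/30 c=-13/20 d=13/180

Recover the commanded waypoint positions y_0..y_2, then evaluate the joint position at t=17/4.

y_0 = S_0(0) = a_0 = -2
y_1 = S_1(0) = a_1 = 1
y_2 = S_1(3) = -1
t_q=17/4 is in segment 1 (τ=9/4); S_1(τ)=-11/256

y_0=-2 y_1=1 y_2=-1
S(17/4) = -11/256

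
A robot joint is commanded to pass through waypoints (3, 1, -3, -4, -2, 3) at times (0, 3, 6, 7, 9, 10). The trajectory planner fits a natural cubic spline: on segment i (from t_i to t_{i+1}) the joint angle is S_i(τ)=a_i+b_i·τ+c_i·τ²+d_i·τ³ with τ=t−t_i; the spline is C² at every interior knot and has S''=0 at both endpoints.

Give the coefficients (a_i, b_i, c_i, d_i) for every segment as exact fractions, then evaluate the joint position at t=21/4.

  seg 0: a=3 b=-52/113 c=0 d=-70/3051
  seg 1: a=1 b=-122/113 c=-70/339 d=124/3051
  seg 2: a=-3 b=-138/113 c=18/113 d=7/113
  seg 3: a=-4 b=-81/113 c=39/113 d=29/113
  seg 4: a=-2 b=423/113 c=213/113 d=-71/113
S(21/4) = -3637/1808

Δ: Δ0=-2/3, Δ1=-4/3, Δ2=-1, Δ3=1, Δ4=5
row 1: diag=12, rhs=-4; c'=1/4, d'=-1/3
row 2: denom=8−3·1/4=29/4; d'=(2−3·-1/3)/(29/4)=12/29
row 3: denom=6−1·4/29=170/29; d'=(12−1·12/29)/(170/29)=168/85
row 4: denom=6−2·29/85=452/85; d'=(24−2·168/85)/(452/85)=426/113
back: M4=426/113
back: M3=168/85−29/85·426/113=78/113
back: M2=12/29−4/29·78/113=36/113
back: M1=-1/3−1/4·36/113=-140/339
M: M0=0, M1=-140/339, M2=36/113, M3=78/113, M4=426/113, M5=0
seg 0: a=3, c=M0/2=0, d=(M1−M0)/(6·3)=-70/3051, b=Δ0−h0·(2M0+M1)/6=-52/113
seg 1: a=1, c=M1/2=-70/339, d=(M2−M1)/(6·3)=124/3051, b=Δ1−h1·(2M1+M2)/6=-122/113
seg 2: a=-3, c=M2/2=18/113, d=(M3−M2)/(6·1)=7/113, b=Δ2−h2·(2M2+M3)/6=-138/113
seg 3: a=-4, c=M3/2=39/113, d=(M4−M3)/(6·2)=29/113, b=Δ3−h3·(2M3+M4)/6=-81/113
seg 4: a=-2, c=M4/2=213/113, d=(M5−M4)/(6·1)=-71/113, b=Δ4−h4·(2M4+M5)/6=423/113
t_q=21/4 → seg 1, τ=9/4; S=1+-122/113·τ+-70/339·τ²+124/3051·τ³=-3637/1808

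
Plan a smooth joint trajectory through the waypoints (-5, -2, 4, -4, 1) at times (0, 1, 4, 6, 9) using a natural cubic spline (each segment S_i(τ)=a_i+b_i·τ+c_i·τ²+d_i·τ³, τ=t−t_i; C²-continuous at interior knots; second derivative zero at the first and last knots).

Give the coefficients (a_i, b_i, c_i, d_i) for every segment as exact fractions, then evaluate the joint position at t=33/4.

  seg 0: a=-5 b=958/339 c=0 d=59/339
  seg 1: a=-2 b=1135/339 c=59/113 d=-988/3051
  seg 2: a=4 b=-767/339 c=-811/339 d=1033/1356
  seg 3: a=-4 b=-304/113 c=1477/678 d=-1477/6102
S(33/4) = -25771/14464

Δ: Δ0=3, Δ1=2, Δ2=-4, Δ3=5/3
row 1: diag=8, rhs=-6; c'=3/8, d'=-3/4
row 2: denom=10−3·3/8=71/8; d'=(-36−3·-3/4)/(71/8)=-270/71
row 3: denom=10−2·16/71=678/71; d'=(34−2·-270/71)/(678/71)=1477/339
back: M3=1477/339
back: M2=-270/71−16/71·1477/339=-1622/339
back: M1=-3/4−3/8·-1622/339=118/113
M: M0=0, M1=118/113, M2=-1622/339, M3=1477/339, M4=0
seg 0: a=-5, c=M0/2=0, d=(M1−M0)/(6·1)=59/339, b=Δ0−h0·(2M0+M1)/6=958/339
seg 1: a=-2, c=M1/2=59/113, d=(M2−M1)/(6·3)=-988/3051, b=Δ1−h1·(2M1+M2)/6=1135/339
seg 2: a=4, c=M2/2=-811/339, d=(M3−M2)/(6·2)=1033/1356, b=Δ2−h2·(2M2+M3)/6=-767/339
seg 3: a=-4, c=M3/2=1477/678, d=(M4−M3)/(6·3)=-1477/6102, b=Δ3−h3·(2M3+M4)/6=-304/113
t_q=33/4 → seg 3, τ=9/4; S=-4+-304/113·τ+1477/678·τ²+-1477/6102·τ³=-25771/14464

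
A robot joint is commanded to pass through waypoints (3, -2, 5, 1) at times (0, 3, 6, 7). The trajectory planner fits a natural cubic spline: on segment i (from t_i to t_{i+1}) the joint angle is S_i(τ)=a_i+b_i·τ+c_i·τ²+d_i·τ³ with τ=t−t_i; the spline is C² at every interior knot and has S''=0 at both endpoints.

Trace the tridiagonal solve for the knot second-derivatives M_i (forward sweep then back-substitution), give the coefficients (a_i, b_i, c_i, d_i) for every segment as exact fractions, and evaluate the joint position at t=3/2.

Δ: Δ0=-5/3, Δ1=7/3, Δ2=-4
row 1: diag=12, rhs=24; c'=1/4, d'=2
row 2: denom=8−3·1/4=29/4; d'=(-38−3·2)/(29/4)=-176/29
back: M2=-176/29
back: M1=2−1/4·-176/29=102/29
M: M0=0, M1=102/29, M2=-176/29, M3=0
seg 0: a=3, c=M0/2=0, d=(M1−M0)/(6·3)=17/87, b=Δ0−h0·(2M0+M1)/6=-298/87
seg 1: a=-2, c=M1/2=51/29, d=(M2−M1)/(6·3)=-139/261, b=Δ1−h1·(2M1+M2)/6=161/87
seg 2: a=5, c=M2/2=-88/29, d=(M3−M2)/(6·1)=88/87, b=Δ2−h2·(2M2+M3)/6=-172/87
t_q=3/2 → seg 0, τ=3/2; S=3+-298/87·τ+0·τ²+17/87·τ³=-343/232

  seg 0: a=3 b=-298/87 c=0 d=17/87
  seg 1: a=-2 b=161/87 c=51/29 d=-139/261
  seg 2: a=5 b=-172/87 c=-88/29 d=88/87
S(3/2) = -343/232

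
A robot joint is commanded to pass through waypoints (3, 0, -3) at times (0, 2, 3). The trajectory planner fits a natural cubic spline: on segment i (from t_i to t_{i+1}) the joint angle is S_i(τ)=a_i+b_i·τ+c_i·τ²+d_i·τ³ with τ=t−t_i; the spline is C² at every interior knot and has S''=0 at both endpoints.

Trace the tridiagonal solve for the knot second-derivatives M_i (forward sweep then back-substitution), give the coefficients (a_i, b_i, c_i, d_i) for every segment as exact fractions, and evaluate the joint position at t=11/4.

  seg 0: a=3 b=-1 c=0 d=-1/8
  seg 1: a=0 b=-5/2 c=-3/4 d=1/4
S(11/4) = -561/256

Δ: Δ0=-3/2, Δ1=-3
row 1: diag=6, rhs=-9; c'=1/6, d'=-3/2
back: M1=-3/2
M: M0=0, M1=-3/2, M2=0
seg 0: a=3, c=M0/2=0, d=(M1−M0)/(6·2)=-1/8, b=Δ0−h0·(2M0+M1)/6=-1
seg 1: a=0, c=M1/2=-3/4, d=(M2−M1)/(6·1)=1/4, b=Δ1−h1·(2M1+M2)/6=-5/2
t_q=11/4 → seg 1, τ=3/4; S=0+-5/2·τ+-3/4·τ²+1/4·τ³=-561/256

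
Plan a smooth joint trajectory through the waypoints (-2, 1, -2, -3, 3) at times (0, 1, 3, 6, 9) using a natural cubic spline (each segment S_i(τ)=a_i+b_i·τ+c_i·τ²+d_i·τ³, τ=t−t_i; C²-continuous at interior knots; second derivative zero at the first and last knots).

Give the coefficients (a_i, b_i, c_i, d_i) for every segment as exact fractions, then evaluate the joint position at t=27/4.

Δ: Δ0=3, Δ1=-3/2, Δ2=-1/3, Δ3=2
row 1: diag=6, rhs=-27; c'=1/3, d'=-9/2
row 2: denom=10−2·1/3=28/3; d'=(7−2·-9/2)/(28/3)=12/7
row 3: denom=12−3·9/28=309/28; d'=(14−3·12/7)/(309/28)=248/309
back: M3=248/309
back: M2=12/7−9/28·248/309=150/103
back: M1=-9/2−1/3·150/103=-1027/206
M: M0=0, M1=-1027/206, M2=150/103, M3=248/309, M4=0
seg 0: a=-2, c=M0/2=0, d=(M1−M0)/(6·1)=-1027/1236, b=Δ0−h0·(2M0+M1)/6=4735/1236
seg 1: a=1, c=M1/2=-1027/412, d=(M2−M1)/(6·2)=1327/2472, b=Δ1−h1·(2M1+M2)/6=827/618
seg 2: a=-2, c=M2/2=75/103, d=(M3−M2)/(6·3)=-101/2781, b=Δ2−h2·(2M2+M3)/6=-677/309
seg 3: a=-3, c=M3/2=124/309, d=(M4−M3)/(6·3)=-124/2781, b=Δ3−h3·(2M3+M4)/6=370/309
t_q=27/4 → seg 3, τ=3/4; S=-3+370/309·τ+124/309·τ²+-124/2781·τ³=-3123/1648

  seg 0: a=-2 b=4735/1236 c=0 d=-1027/1236
  seg 1: a=1 b=827/618 c=-1027/412 d=1327/2472
  seg 2: a=-2 b=-677/309 c=75/103 d=-101/2781
  seg 3: a=-3 b=370/309 c=124/309 d=-124/2781
S(27/4) = -3123/1648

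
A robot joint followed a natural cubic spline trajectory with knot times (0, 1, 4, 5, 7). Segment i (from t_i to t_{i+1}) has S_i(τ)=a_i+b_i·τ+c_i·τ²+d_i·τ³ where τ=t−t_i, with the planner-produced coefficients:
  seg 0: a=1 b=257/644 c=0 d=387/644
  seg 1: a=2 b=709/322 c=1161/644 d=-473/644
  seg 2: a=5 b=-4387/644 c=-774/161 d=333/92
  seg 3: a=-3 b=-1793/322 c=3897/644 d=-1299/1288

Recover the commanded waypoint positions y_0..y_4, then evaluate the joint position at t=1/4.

y_0 = S_0(0) = a_0 = 1
y_1 = S_1(0) = a_1 = 2
y_2 = S_2(0) = a_2 = 5
y_3 = S_3(0) = a_3 = -3
y_4 = S_3(2) = 2
t_q=1/4 is in segment 0 (τ=1/4); S_0(τ)=45715/41216

y_0=1 y_1=2 y_2=5 y_3=-3 y_4=2
S(1/4) = 45715/41216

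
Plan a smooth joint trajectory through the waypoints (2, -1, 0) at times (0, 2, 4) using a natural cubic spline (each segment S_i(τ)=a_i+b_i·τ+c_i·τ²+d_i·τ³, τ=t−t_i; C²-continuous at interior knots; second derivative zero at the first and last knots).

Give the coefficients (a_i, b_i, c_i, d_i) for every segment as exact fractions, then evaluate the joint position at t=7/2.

  seg 0: a=2 b=-2 c=0 d=1/8
  seg 1: a=-1 b=-1/2 c=3/4 d=-1/8
S(7/2) = -31/64

Δ: Δ0=-3/2, Δ1=1/2
row 1: diag=8, rhs=12; c'=1/4, d'=3/2
back: M1=3/2
M: M0=0, M1=3/2, M2=0
seg 0: a=2, c=M0/2=0, d=(M1−M0)/(6·2)=1/8, b=Δ0−h0·(2M0+M1)/6=-2
seg 1: a=-1, c=M1/2=3/4, d=(M2−M1)/(6·2)=-1/8, b=Δ1−h1·(2M1+M2)/6=-1/2
t_q=7/2 → seg 1, τ=3/2; S=-1+-1/2·τ+3/4·τ²+-1/8·τ³=-31/64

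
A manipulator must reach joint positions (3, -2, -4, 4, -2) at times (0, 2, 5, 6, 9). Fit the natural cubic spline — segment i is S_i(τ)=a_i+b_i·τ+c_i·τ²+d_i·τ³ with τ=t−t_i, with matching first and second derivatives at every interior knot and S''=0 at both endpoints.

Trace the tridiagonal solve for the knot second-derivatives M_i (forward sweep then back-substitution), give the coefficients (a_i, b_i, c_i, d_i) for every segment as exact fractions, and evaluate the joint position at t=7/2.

Δ: Δ0=-5/2, Δ1=-2/3, Δ2=8, Δ3=-2
row 1: diag=10, rhs=11; c'=3/10, d'=11/10
row 2: denom=8−3·3/10=71/10; d'=(52−3·11/10)/(71/10)=487/71
row 3: denom=8−1·10/71=558/71; d'=(-60−1·487/71)/(558/71)=-4747/558
back: M3=-4747/558
back: M2=487/71−10/71·-4747/558=2248/279
back: M1=11/10−3/10·2248/279=-245/186
M: M0=0, M1=-245/186, M2=2248/279, M3=-4747/558, M4=0
seg 0: a=3, c=M0/2=0, d=(M1−M0)/(6·2)=-245/2232, b=Δ0−h0·(2M0+M1)/6=-575/279
seg 1: a=-2, c=M1/2=-245/372, d=(M2−M1)/(6·3)=5231/10044, b=Δ1−h1·(2M1+M2)/6=-1885/558
seg 2: a=-4, c=M2/2=1124/279, d=(M3−M2)/(6·1)=-1027/372, b=Δ2−h2·(2M2+M3)/6=7513/1116
seg 3: a=4, c=M3/2=-4747/1116, d=(M4−M3)/(6·3)=4747/10044, b=Δ3−h3·(2M3+M4)/6=3631/558
t_q=7/2 → seg 1, τ=3/2; S=-2+-1885/558·τ+-245/372·τ²+5231/10044·τ³=-6737/992

  seg 0: a=3 b=-575/279 c=0 d=-245/2232
  seg 1: a=-2 b=-1885/558 c=-245/372 d=5231/10044
  seg 2: a=-4 b=7513/1116 c=1124/279 d=-1027/372
  seg 3: a=4 b=3631/558 c=-4747/1116 d=4747/10044
S(7/2) = -6737/992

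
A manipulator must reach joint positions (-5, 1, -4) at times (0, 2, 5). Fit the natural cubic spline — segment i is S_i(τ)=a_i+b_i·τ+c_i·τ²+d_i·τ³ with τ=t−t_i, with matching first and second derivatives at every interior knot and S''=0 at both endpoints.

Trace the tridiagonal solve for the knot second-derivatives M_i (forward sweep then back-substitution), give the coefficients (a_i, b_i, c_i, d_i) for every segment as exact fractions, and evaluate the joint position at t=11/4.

Δ: Δ0=3, Δ1=-5/3
row 1: diag=10, rhs=-28; c'=3/10, d'=-14/5
back: M1=-14/5
M: M0=0, M1=-14/5, M2=0
seg 0: a=-5, c=M0/2=0, d=(M1−M0)/(6·2)=-7/30, b=Δ0−h0·(2M0+M1)/6=59/15
seg 1: a=1, c=M1/2=-7/5, d=(M2−M1)/(6·3)=7/45, b=Δ1−h1·(2M1+M2)/6=17/15
t_q=11/4 → seg 1, τ=3/4; S=1+17/15·τ+-7/5·τ²+7/45·τ³=361/320

  seg 0: a=-5 b=59/15 c=0 d=-7/30
  seg 1: a=1 b=17/15 c=-7/5 d=7/45
S(11/4) = 361/320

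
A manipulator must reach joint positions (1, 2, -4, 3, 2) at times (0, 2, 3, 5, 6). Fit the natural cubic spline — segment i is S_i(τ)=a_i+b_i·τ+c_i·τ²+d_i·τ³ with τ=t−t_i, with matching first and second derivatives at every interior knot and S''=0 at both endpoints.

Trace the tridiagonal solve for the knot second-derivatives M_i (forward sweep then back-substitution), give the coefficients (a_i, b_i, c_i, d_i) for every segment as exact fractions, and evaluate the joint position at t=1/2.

Δ: Δ0=1/2, Δ1=-6, Δ2=7/2, Δ3=-1
row 1: diag=6, rhs=-39; c'=1/6, d'=-13/2
row 2: denom=6−1·1/6=35/6; d'=(57−1·-13/2)/(35/6)=381/35
row 3: denom=6−2·12/35=186/35; d'=(-27−2·381/35)/(186/35)=-569/62
back: M3=-569/62
back: M2=381/35−12/35·-569/62=435/31
back: M1=-13/2−1/6·435/31=-274/31
M: M0=0, M1=-274/31, M2=435/31, M3=-569/62, M4=0
seg 0: a=1, c=M0/2=0, d=(M1−M0)/(6·2)=-137/186, b=Δ0−h0·(2M0+M1)/6=641/186
seg 1: a=2, c=M1/2=-137/31, d=(M2−M1)/(6·1)=709/186, b=Δ1−h1·(2M1+M2)/6=-1003/186
seg 2: a=-4, c=M2/2=435/62, d=(M3−M2)/(6·2)=-1439/744, b=Δ2−h2·(2M2+M3)/6=-260/93
seg 3: a=3, c=M3/2=-569/124, d=(M4−M3)/(6·1)=569/372, b=Δ3−h3·(2M3+M4)/6=383/186
t_q=1/2 → seg 0, τ=1/2; S=1+641/186·τ+0·τ²+-137/186·τ³=1305/496

  seg 0: a=1 b=641/186 c=0 d=-137/186
  seg 1: a=2 b=-1003/186 c=-137/31 d=709/186
  seg 2: a=-4 b=-260/93 c=435/62 d=-1439/744
  seg 3: a=3 b=383/186 c=-569/124 d=569/372
S(1/2) = 1305/496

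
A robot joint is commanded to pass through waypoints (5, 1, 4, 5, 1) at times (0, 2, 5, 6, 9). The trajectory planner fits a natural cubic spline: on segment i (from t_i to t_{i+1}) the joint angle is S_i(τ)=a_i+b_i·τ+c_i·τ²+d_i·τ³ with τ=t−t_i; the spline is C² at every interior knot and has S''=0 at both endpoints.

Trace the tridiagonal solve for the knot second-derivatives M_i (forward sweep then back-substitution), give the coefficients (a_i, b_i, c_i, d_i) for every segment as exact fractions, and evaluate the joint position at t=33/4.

Δ: Δ0=-2, Δ1=1, Δ2=1, Δ3=-4/3
row 1: diag=10, rhs=18; c'=3/10, d'=9/5
row 2: denom=8−3·3/10=71/10; d'=(0−3·9/5)/(71/10)=-54/71
row 3: denom=8−1·10/71=558/71; d'=(-14−1·-54/71)/(558/71)=-470/279
back: M3=-470/279
back: M2=-54/71−10/71·-470/279=-146/279
back: M1=9/5−3/10·-146/279=182/93
M: M0=0, M1=182/93, M2=-146/279, M3=-470/279, M4=0
seg 0: a=5, c=M0/2=0, d=(M1−M0)/(6·2)=91/558, b=Δ0−h0·(2M0+M1)/6=-740/279
seg 1: a=1, c=M1/2=91/93, d=(M2−M1)/(6·3)=-346/2511, b=Δ1−h1·(2M1+M2)/6=-194/279
seg 2: a=4, c=M2/2=-73/279, d=(M3−M2)/(6·1)=-6/31, b=Δ2−h2·(2M2+M3)/6=406/279
seg 3: a=5, c=M3/2=-235/279, d=(M4−M3)/(6·3)=235/2511, b=Δ3−h3·(2M3+M4)/6=98/279
t_q=33/4 → seg 3, τ=9/4; S=5+98/279·τ+-235/279·τ²+235/2511·τ³=5143/1984

  seg 0: a=5 b=-740/279 c=0 d=91/558
  seg 1: a=1 b=-194/279 c=91/93 d=-346/2511
  seg 2: a=4 b=406/279 c=-73/279 d=-6/31
  seg 3: a=5 b=98/279 c=-235/279 d=235/2511
S(33/4) = 5143/1984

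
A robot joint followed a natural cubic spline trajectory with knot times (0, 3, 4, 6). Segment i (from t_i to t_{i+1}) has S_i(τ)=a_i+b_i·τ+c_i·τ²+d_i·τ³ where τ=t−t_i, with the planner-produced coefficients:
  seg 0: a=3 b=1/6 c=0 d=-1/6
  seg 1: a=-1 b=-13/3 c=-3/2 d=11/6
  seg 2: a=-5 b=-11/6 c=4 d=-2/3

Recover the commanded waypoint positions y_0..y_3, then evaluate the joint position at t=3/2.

y_0 = S_0(0) = a_0 = 3
y_1 = S_1(0) = a_1 = -1
y_2 = S_2(0) = a_2 = -5
y_3 = S_2(2) = 2
t_q=3/2 is in segment 0 (τ=3/2); S_0(τ)=43/16

y_0=3 y_1=-1 y_2=-5 y_3=2
S(3/2) = 43/16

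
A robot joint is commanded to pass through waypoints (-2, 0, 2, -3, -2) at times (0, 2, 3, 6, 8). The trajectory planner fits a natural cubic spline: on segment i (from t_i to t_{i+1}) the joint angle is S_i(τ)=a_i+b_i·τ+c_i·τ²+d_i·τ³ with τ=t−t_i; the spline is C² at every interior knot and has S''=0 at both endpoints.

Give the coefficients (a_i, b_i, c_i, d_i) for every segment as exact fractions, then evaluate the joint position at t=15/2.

Δ: Δ0=1, Δ1=2, Δ2=-5/3, Δ3=1/2
row 1: diag=6, rhs=6; c'=1/6, d'=1
row 2: denom=8−1·1/6=47/6; d'=(-22−1·1)/(47/6)=-138/47
row 3: denom=10−3·18/47=416/47; d'=(13−3·-138/47)/(416/47)=1025/416
back: M3=1025/416
back: M2=-138/47−18/47·1025/416=-807/208
back: M1=1−1/6·-807/208=685/416
M: M0=0, M1=685/416, M2=-807/208, M3=1025/416, M4=0
seg 0: a=-2, c=M0/2=0, d=(M1−M0)/(6·2)=685/4992, b=Δ0−h0·(2M0+M1)/6=563/1248
seg 1: a=0, c=M1/2=685/832, d=(M2−M1)/(6·1)=-2299/2496, b=Δ1−h1·(2M1+M2)/6=1309/624
seg 2: a=2, c=M2/2=-807/416, d=(M3−M2)/(6·3)=203/576, b=Δ2−h2·(2M2+M3)/6=2449/2496
seg 3: a=-3, c=M3/2=1025/832, d=(M4−M3)/(6·2)=-1025/4992, b=Δ3−h3·(2M3+M4)/6=-713/624
t_q=15/2 → seg 3, τ=3/2; S=-3+-713/624·τ+1025/832·τ²+-1025/4992·τ³=-35077/13312

  seg 0: a=-2 b=563/1248 c=0 d=685/4992
  seg 1: a=0 b=1309/624 c=685/832 d=-2299/2496
  seg 2: a=2 b=2449/2496 c=-807/416 d=203/576
  seg 3: a=-3 b=-713/624 c=1025/832 d=-1025/4992
S(15/2) = -35077/13312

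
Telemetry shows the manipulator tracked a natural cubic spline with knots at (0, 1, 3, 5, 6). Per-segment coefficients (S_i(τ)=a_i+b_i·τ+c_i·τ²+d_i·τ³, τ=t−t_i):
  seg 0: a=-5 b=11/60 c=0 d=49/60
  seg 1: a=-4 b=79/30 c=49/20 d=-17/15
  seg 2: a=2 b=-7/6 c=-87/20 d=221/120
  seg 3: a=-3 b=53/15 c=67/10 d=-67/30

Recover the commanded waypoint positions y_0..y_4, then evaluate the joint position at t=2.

y_0=-5 y_1=-4 y_2=2 y_3=-3 y_4=5
S(2) = -1/20

y_0 = S_0(0) = a_0 = -5
y_1 = S_1(0) = a_1 = -4
y_2 = S_2(0) = a_2 = 2
y_3 = S_3(0) = a_3 = -3
y_4 = S_3(1) = 5
t_q=2 is in segment 1 (τ=1); S_1(τ)=-1/20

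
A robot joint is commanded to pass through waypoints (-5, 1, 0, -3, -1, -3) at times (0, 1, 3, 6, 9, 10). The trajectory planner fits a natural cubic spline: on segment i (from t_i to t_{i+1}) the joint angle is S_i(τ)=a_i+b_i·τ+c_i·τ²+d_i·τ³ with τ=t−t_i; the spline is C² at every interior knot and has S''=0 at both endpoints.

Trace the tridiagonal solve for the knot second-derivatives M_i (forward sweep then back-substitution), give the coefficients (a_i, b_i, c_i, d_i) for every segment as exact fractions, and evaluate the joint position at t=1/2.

Δ: Δ0=6, Δ1=-1/2, Δ2=-1, Δ3=2/3, Δ4=-2
row 1: diag=6, rhs=-39; c'=1/3, d'=-13/2
row 2: denom=10−2·1/3=28/3; d'=(-3−2·-13/2)/(28/3)=15/14
row 3: denom=12−3·9/28=309/28; d'=(10−3·15/14)/(309/28)=190/309
row 4: denom=8−3·28/103=740/103; d'=(-16−3·190/309)/(740/103)=-919/370
back: M4=-919/370
back: M3=190/309−28/103·-919/370=716/555
back: M2=15/14−9/28·716/555=243/370
back: M1=-13/2−1/3·243/370=-1243/185
M: M0=0, M1=-1243/185, M2=243/370, M3=716/555, M4=-919/370, M5=0
seg 0: a=-5, c=M0/2=0, d=(M1−M0)/(6·1)=-1243/1110, b=Δ0−h0·(2M0+M1)/6=7903/1110
seg 1: a=1, c=M1/2=-1243/370, d=(M2−M1)/(6·2)=2729/4440, b=Δ1−h1·(2M1+M2)/6=2087/555
seg 2: a=0, c=M2/2=243/740, d=(M3−M2)/(6·3)=19/540, b=Δ2−h2·(2M2+M3)/6=-511/222
seg 3: a=-3, c=M3/2=358/555, d=(M4−M3)/(6·3)=-4189/19980, b=Δ3−h3·(2M3+M4)/6=1373/2220
seg 4: a=-1, c=M4/2=-919/740, d=(M5−M4)/(6·1)=919/2220, b=Δ4−h4·(2M4+M5)/6=-1301/1110
t_q=1/2 → seg 0, τ=1/2; S=-5+7903/1110·τ+0·τ²+-1243/1110·τ³=-4677/2960

  seg 0: a=-5 b=7903/1110 c=0 d=-1243/1110
  seg 1: a=1 b=2087/555 c=-1243/370 d=2729/4440
  seg 2: a=0 b=-511/222 c=243/740 d=19/540
  seg 3: a=-3 b=1373/2220 c=358/555 d=-4189/19980
  seg 4: a=-1 b=-1301/1110 c=-919/740 d=919/2220
S(1/2) = -4677/2960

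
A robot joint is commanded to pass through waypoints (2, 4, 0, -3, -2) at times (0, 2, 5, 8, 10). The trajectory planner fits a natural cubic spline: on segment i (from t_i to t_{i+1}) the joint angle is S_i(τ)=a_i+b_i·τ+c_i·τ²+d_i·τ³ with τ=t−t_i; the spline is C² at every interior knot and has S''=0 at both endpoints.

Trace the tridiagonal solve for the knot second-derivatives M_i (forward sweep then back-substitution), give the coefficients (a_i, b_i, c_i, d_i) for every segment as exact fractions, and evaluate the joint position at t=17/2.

  seg 0: a=2 b=1531/1020 c=0 d=-511/4080
  seg 1: a=4 b=-1/510 c=-511/680 d=1883/18360
  seg 2: a=0 b=-209/120 c=35/204 d=463/18360
  seg 3: a=-3 b=-8/255 c=271/680 d=-271/4080
S(17/2) = -31817/10880

Δ: Δ0=1, Δ1=-4/3, Δ2=-1, Δ3=1/2
row 1: diag=10, rhs=-14; c'=3/10, d'=-7/5
row 2: denom=12−3·3/10=111/10; d'=(2−3·-7/5)/(111/10)=62/111
row 3: denom=10−3·10/37=340/37; d'=(9−3·62/111)/(340/37)=271/340
back: M3=271/340
back: M2=62/111−10/37·271/340=35/102
back: M1=-7/5−3/10·35/102=-511/340
M: M0=0, M1=-511/340, M2=35/102, M3=271/340, M4=0
seg 0: a=2, c=M0/2=0, d=(M1−M0)/(6·2)=-511/4080, b=Δ0−h0·(2M0+M1)/6=1531/1020
seg 1: a=4, c=M1/2=-511/680, d=(M2−M1)/(6·3)=1883/18360, b=Δ1−h1·(2M1+M2)/6=-1/510
seg 2: a=0, c=M2/2=35/204, d=(M3−M2)/(6·3)=463/18360, b=Δ2−h2·(2M2+M3)/6=-209/120
seg 3: a=-3, c=M3/2=271/680, d=(M4−M3)/(6·2)=-271/4080, b=Δ3−h3·(2M3+M4)/6=-8/255
t_q=17/2 → seg 3, τ=1/2; S=-3+-8/255·τ+271/680·τ²+-271/4080·τ³=-31817/10880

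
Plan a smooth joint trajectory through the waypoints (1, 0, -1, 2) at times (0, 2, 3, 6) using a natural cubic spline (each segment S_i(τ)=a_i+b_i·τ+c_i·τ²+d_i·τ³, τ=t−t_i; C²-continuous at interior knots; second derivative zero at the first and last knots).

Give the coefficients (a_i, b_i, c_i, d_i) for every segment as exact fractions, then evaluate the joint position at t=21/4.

  seg 0: a=1 b=-23/94 c=0 d=-3/47
  seg 1: a=0 b=-95/94 c=-18/47 d=37/94
  seg 2: a=-1 b=-28/47 c=75/94 d=-25/282
S(21/4) = 4145/6016

Δ: Δ0=-1/2, Δ1=-1, Δ2=1
row 1: diag=6, rhs=-3; c'=1/6, d'=-1/2
row 2: denom=8−1·1/6=47/6; d'=(12−1·-1/2)/(47/6)=75/47
back: M2=75/47
back: M1=-1/2−1/6·75/47=-36/47
M: M0=0, M1=-36/47, M2=75/47, M3=0
seg 0: a=1, c=M0/2=0, d=(M1−M0)/(6·2)=-3/47, b=Δ0−h0·(2M0+M1)/6=-23/94
seg 1: a=0, c=M1/2=-18/47, d=(M2−M1)/(6·1)=37/94, b=Δ1−h1·(2M1+M2)/6=-95/94
seg 2: a=-1, c=M2/2=75/94, d=(M3−M2)/(6·3)=-25/282, b=Δ2−h2·(2M2+M3)/6=-28/47
t_q=21/4 → seg 2, τ=9/4; S=-1+-28/47·τ+75/94·τ²+-25/282·τ³=4145/6016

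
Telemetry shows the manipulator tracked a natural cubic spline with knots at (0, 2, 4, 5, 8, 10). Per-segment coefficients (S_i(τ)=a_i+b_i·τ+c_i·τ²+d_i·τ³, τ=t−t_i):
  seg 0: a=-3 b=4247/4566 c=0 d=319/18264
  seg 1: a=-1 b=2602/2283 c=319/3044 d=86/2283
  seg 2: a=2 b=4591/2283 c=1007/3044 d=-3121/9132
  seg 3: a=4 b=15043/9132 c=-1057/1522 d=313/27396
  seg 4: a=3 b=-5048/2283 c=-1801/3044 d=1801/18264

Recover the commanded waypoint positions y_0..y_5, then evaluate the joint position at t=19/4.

y_0 = S_0(0) = a_0 = -3
y_1 = S_1(0) = a_1 = -1
y_2 = S_2(0) = a_2 = 2
y_3 = S_3(0) = a_3 = 4
y_4 = S_4(0) = a_4 = 3
y_5 = S_4(2) = -3
t_q=19/4 is in segment 2 (τ=3/4); S_2(τ)=691619/194816

y_0=-3 y_1=-1 y_2=2 y_3=4 y_4=3 y_5=-3
S(19/4) = 691619/194816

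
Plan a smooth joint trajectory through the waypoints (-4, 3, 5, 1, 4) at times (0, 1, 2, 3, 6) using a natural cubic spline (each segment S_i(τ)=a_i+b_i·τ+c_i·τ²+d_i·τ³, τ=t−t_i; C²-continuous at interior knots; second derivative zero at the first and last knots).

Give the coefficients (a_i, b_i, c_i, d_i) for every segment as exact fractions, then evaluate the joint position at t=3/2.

  seg 0: a=-4 b=457/58 c=0 d=-51/58
  seg 1: a=3 b=152/29 c=-153/58 d=-35/58
  seg 2: a=5 b=-107/58 c=-129/29 d=133/58
  seg 3: a=1 b=-112/29 c=141/58 d=-47/174
S(3/2) = 2267/464

Δ: Δ0=7, Δ1=2, Δ2=-4, Δ3=1
row 1: diag=4, rhs=-30; c'=1/4, d'=-15/2
row 2: denom=4−1·1/4=15/4; d'=(-36−1·-15/2)/(15/4)=-38/5
row 3: denom=8−1·4/15=116/15; d'=(30−1·-38/5)/(116/15)=141/29
back: M3=141/29
back: M2=-38/5−4/15·141/29=-258/29
back: M1=-15/2−1/4·-258/29=-153/29
M: M0=0, M1=-153/29, M2=-258/29, M3=141/29, M4=0
seg 0: a=-4, c=M0/2=0, d=(M1−M0)/(6·1)=-51/58, b=Δ0−h0·(2M0+M1)/6=457/58
seg 1: a=3, c=M1/2=-153/58, d=(M2−M1)/(6·1)=-35/58, b=Δ1−h1·(2M1+M2)/6=152/29
seg 2: a=5, c=M2/2=-129/29, d=(M3−M2)/(6·1)=133/58, b=Δ2−h2·(2M2+M3)/6=-107/58
seg 3: a=1, c=M3/2=141/58, d=(M4−M3)/(6·3)=-47/174, b=Δ3−h3·(2M3+M4)/6=-112/29
t_q=3/2 → seg 1, τ=1/2; S=3+152/29·τ+-153/58·τ²+-35/58·τ³=2267/464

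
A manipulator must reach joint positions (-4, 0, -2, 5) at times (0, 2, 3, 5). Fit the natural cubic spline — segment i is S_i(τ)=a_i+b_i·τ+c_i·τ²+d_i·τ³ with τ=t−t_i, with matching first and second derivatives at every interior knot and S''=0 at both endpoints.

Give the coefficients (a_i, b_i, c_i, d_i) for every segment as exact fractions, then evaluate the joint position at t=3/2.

Δ: Δ0=2, Δ1=-2, Δ2=7/2
row 1: diag=6, rhs=-24; c'=1/6, d'=-4
row 2: denom=6−1·1/6=35/6; d'=(33−1·-4)/(35/6)=222/35
back: M2=222/35
back: M1=-4−1/6·222/35=-177/35
M: M0=0, M1=-177/35, M2=222/35, M3=0
seg 0: a=-4, c=M0/2=0, d=(M1−M0)/(6·2)=-59/140, b=Δ0−h0·(2M0+M1)/6=129/35
seg 1: a=0, c=M1/2=-177/70, d=(M2−M1)/(6·1)=19/10, b=Δ1−h1·(2M1+M2)/6=-48/35
seg 2: a=-2, c=M2/2=111/35, d=(M3−M2)/(6·2)=-37/70, b=Δ2−h2·(2M2+M3)/6=-51/70
t_q=3/2 → seg 0, τ=3/2; S=-4+129/35·τ+0·τ²+-59/140·τ³=17/160

  seg 0: a=-4 b=129/35 c=0 d=-59/140
  seg 1: a=0 b=-48/35 c=-177/70 d=19/10
  seg 2: a=-2 b=-51/70 c=111/35 d=-37/70
S(3/2) = 17/160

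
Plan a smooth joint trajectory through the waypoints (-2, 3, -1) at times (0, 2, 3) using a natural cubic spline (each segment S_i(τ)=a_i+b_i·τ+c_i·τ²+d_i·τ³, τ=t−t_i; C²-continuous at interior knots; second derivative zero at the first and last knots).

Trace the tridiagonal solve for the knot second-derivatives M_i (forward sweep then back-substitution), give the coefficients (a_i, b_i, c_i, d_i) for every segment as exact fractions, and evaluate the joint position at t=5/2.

  seg 0: a=-2 b=14/3 c=0 d=-13/24
  seg 1: a=3 b=-11/6 c=-13/4 d=13/12
S(5/2) = 45/32

Δ: Δ0=5/2, Δ1=-4
row 1: diag=6, rhs=-39; c'=1/6, d'=-13/2
back: M1=-13/2
M: M0=0, M1=-13/2, M2=0
seg 0: a=-2, c=M0/2=0, d=(M1−M0)/(6·2)=-13/24, b=Δ0−h0·(2M0+M1)/6=14/3
seg 1: a=3, c=M1/2=-13/4, d=(M2−M1)/(6·1)=13/12, b=Δ1−h1·(2M1+M2)/6=-11/6
t_q=5/2 → seg 1, τ=1/2; S=3+-11/6·τ+-13/4·τ²+13/12·τ³=45/32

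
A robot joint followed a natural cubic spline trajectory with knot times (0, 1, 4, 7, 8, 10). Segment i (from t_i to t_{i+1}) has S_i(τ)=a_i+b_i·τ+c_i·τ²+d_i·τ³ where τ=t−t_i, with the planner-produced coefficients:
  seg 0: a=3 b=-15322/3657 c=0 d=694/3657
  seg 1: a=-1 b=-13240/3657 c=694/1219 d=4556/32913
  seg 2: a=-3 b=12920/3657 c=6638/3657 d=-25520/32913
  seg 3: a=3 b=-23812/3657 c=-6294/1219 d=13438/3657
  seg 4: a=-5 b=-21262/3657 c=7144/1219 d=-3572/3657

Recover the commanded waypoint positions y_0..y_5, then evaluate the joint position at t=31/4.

y_0 = S_0(0) = a_0 = 3
y_1 = S_1(0) = a_1 = -1
y_2 = S_2(0) = a_2 = -3
y_3 = S_3(0) = a_3 = 3
y_4 = S_4(0) = a_4 = -5
y_5 = S_4(2) = -1
t_q=31/4 is in segment 3 (τ=3/4); S_3(τ)=-5491/1696

y_0=3 y_1=-1 y_2=-3 y_3=3 y_4=-5 y_5=-1
S(31/4) = -5491/1696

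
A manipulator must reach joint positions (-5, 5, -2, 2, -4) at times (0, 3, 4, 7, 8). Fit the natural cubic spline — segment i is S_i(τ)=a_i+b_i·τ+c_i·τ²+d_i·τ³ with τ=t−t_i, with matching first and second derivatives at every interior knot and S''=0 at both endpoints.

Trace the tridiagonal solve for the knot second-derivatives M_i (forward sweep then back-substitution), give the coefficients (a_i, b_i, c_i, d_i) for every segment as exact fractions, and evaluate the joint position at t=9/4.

  seg 0: a=-5 b=379/48 c=0 d=-73/144
  seg 1: a=5 b=-139/24 c=-73/16 d=161/48
  seg 2: a=-2 b=-233/48 c=11/2 d=-55/48
  seg 3: a=2 b=-67/24 c=-77/16 d=77/48
S(9/4) = 7159/1024

Δ: Δ0=10/3, Δ1=-7, Δ2=4/3, Δ3=-6
row 1: diag=8, rhs=-62; c'=1/8, d'=-31/4
row 2: denom=8−1·1/8=63/8; d'=(50−1·-31/4)/(63/8)=22/3
row 3: denom=8−3·8/21=48/7; d'=(-44−3·22/3)/(48/7)=-77/8
back: M3=-77/8
back: M2=22/3−8/21·-77/8=11
back: M1=-31/4−1/8·11=-73/8
M: M0=0, M1=-73/8, M2=11, M3=-77/8, M4=0
seg 0: a=-5, c=M0/2=0, d=(M1−M0)/(6·3)=-73/144, b=Δ0−h0·(2M0+M1)/6=379/48
seg 1: a=5, c=M1/2=-73/16, d=(M2−M1)/(6·1)=161/48, b=Δ1−h1·(2M1+M2)/6=-139/24
seg 2: a=-2, c=M2/2=11/2, d=(M3−M2)/(6·3)=-55/48, b=Δ2−h2·(2M2+M3)/6=-233/48
seg 3: a=2, c=M3/2=-77/16, d=(M4−M3)/(6·1)=77/48, b=Δ3−h3·(2M3+M4)/6=-67/24
t_q=9/4 → seg 0, τ=9/4; S=-5+379/48·τ+0·τ²+-73/144·τ³=7159/1024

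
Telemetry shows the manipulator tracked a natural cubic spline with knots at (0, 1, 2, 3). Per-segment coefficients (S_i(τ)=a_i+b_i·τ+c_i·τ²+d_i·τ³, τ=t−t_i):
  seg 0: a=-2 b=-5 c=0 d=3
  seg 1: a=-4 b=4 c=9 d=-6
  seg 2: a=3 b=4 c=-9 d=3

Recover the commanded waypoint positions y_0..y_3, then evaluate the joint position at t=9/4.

y_0 = S_0(0) = a_0 = -2
y_1 = S_1(0) = a_1 = -4
y_2 = S_2(0) = a_2 = 3
y_3 = S_2(1) = 1
t_q=9/4 is in segment 2 (τ=1/4); S_2(τ)=223/64

y_0=-2 y_1=-4 y_2=3 y_3=1
S(9/4) = 223/64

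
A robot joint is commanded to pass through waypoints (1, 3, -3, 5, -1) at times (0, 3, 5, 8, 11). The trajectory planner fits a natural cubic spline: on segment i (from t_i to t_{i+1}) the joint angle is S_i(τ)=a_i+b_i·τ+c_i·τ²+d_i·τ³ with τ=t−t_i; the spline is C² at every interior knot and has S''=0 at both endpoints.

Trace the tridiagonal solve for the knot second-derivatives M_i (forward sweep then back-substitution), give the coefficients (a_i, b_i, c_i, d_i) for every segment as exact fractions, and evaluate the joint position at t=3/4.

  seg 0: a=1 b=269/118 c=0 d=-571/3186
  seg 1: a=3 b=-151/59 c=-571/354 d=493/708
  seg 2: a=-3 b=-116/177 c=454/177 d=-86/177
  seg 3: a=5 b=286/177 c=-320/177 d=320/1593
S(3/4) = 19893/7552

Δ: Δ0=2/3, Δ1=-3, Δ2=8/3, Δ3=-2
row 1: diag=10, rhs=-22; c'=1/5, d'=-11/5
row 2: denom=10−2·1/5=48/5; d'=(34−2·-11/5)/(48/5)=4
row 3: denom=12−3·5/16=177/16; d'=(-28−3·4)/(177/16)=-640/177
back: M3=-640/177
back: M2=4−5/16·-640/177=908/177
back: M1=-11/5−1/5·908/177=-571/177
M: M0=0, M1=-571/177, M2=908/177, M3=-640/177, M4=0
seg 0: a=1, c=M0/2=0, d=(M1−M0)/(6·3)=-571/3186, b=Δ0−h0·(2M0+M1)/6=269/118
seg 1: a=3, c=M1/2=-571/354, d=(M2−M1)/(6·2)=493/708, b=Δ1−h1·(2M1+M2)/6=-151/59
seg 2: a=-3, c=M2/2=454/177, d=(M3−M2)/(6·3)=-86/177, b=Δ2−h2·(2M2+M3)/6=-116/177
seg 3: a=5, c=M3/2=-320/177, d=(M4−M3)/(6·3)=320/1593, b=Δ3−h3·(2M3+M4)/6=286/177
t_q=3/4 → seg 0, τ=3/4; S=1+269/118·τ+0·τ²+-571/3186·τ³=19893/7552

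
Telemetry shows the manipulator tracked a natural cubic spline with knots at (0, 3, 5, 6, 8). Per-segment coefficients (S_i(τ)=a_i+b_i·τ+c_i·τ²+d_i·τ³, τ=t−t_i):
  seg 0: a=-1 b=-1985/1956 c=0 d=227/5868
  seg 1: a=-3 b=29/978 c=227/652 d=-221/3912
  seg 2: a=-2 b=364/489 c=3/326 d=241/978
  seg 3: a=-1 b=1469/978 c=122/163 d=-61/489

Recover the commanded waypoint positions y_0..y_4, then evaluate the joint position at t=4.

y_0=-1 y_1=-3 y_2=-2 y_3=-1 y_4=4
S(4) = -3493/1304

y_0 = S_0(0) = a_0 = -1
y_1 = S_1(0) = a_1 = -3
y_2 = S_2(0) = a_2 = -2
y_3 = S_3(0) = a_3 = -1
y_4 = S_3(2) = 4
t_q=4 is in segment 1 (τ=1); S_1(τ)=-3493/1304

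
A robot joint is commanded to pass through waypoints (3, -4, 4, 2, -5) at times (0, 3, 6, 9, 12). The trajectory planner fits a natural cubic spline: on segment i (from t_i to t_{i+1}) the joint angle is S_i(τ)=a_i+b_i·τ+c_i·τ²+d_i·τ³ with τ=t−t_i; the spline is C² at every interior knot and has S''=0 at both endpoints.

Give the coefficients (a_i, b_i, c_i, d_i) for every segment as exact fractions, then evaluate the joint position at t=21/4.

  seg 0: a=3 b=-163/42 c=0 d=65/378
  seg 1: a=-4 b=16/21 c=65/42 d=-115/378
  seg 2: a=4 b=11/6 c=-25/21 d=5/42
  seg 3: a=2 b=-44/21 c=-5/42 d=5/378
S(21/4) = 1867/896

Δ: Δ0=-7/3, Δ1=8/3, Δ2=-2/3, Δ3=-7/3
row 1: diag=12, rhs=30; c'=1/4, d'=5/2
row 2: denom=12−3·1/4=45/4; d'=(-20−3·5/2)/(45/4)=-22/9
row 3: denom=12−3·4/15=56/5; d'=(-10−3·-22/9)/(56/5)=-5/21
back: M3=-5/21
back: M2=-22/9−4/15·-5/21=-50/21
back: M1=5/2−1/4·-50/21=65/21
M: M0=0, M1=65/21, M2=-50/21, M3=-5/21, M4=0
seg 0: a=3, c=M0/2=0, d=(M1−M0)/(6·3)=65/378, b=Δ0−h0·(2M0+M1)/6=-163/42
seg 1: a=-4, c=M1/2=65/42, d=(M2−M1)/(6·3)=-115/378, b=Δ1−h1·(2M1+M2)/6=16/21
seg 2: a=4, c=M2/2=-25/21, d=(M3−M2)/(6·3)=5/42, b=Δ2−h2·(2M2+M3)/6=11/6
seg 3: a=2, c=M3/2=-5/42, d=(M4−M3)/(6·3)=5/378, b=Δ3−h3·(2M3+M4)/6=-44/21
t_q=21/4 → seg 1, τ=9/4; S=-4+16/21·τ+65/42·τ²+-115/378·τ³=1867/896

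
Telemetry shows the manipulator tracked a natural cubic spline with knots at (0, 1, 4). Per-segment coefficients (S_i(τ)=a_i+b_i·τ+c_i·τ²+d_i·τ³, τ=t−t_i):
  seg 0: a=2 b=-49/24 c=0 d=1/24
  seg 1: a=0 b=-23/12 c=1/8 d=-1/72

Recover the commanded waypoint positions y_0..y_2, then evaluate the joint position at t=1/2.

y_0 = S_0(0) = a_0 = 2
y_1 = S_1(0) = a_1 = 0
y_2 = S_1(3) = -5
t_q=1/2 is in segment 0 (τ=1/2); S_0(τ)=63/64

y_0=2 y_1=0 y_2=-5
S(1/2) = 63/64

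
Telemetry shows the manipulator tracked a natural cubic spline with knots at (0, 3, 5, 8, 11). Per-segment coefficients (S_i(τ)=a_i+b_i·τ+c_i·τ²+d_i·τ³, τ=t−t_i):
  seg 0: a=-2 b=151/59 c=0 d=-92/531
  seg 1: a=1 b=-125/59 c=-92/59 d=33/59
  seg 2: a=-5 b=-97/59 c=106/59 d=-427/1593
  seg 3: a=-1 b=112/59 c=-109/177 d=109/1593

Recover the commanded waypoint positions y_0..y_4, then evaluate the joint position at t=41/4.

y_0=-2 y_1=1 y_2=-5 y_3=-1 y_4=1
S(41/4) = 3523/3776

y_0 = S_0(0) = a_0 = -2
y_1 = S_1(0) = a_1 = 1
y_2 = S_2(0) = a_2 = -5
y_3 = S_3(0) = a_3 = -1
y_4 = S_3(3) = 1
t_q=41/4 is in segment 3 (τ=9/4); S_3(τ)=3523/3776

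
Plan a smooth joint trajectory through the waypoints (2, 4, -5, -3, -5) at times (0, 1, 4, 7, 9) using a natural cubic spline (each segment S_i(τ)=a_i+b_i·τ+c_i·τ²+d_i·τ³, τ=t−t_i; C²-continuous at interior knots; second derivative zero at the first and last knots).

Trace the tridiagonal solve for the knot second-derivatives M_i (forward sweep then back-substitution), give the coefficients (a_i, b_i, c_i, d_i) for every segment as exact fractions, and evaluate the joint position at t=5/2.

Δ: Δ0=2, Δ1=-3, Δ2=2/3, Δ3=-1
row 1: diag=8, rhs=-30; c'=3/8, d'=-15/4
row 2: denom=12−3·3/8=87/8; d'=(22−3·-15/4)/(87/8)=266/87
row 3: denom=10−3·8/29=266/29; d'=(-10−3·266/87)/(266/29)=-278/133
back: M3=-278/133
back: M2=266/87−8/29·-278/133=1450/399
back: M1=-15/4−3/8·1450/399=-680/133
M: M0=0, M1=-680/133, M2=1450/399, M3=-278/133, M4=0
seg 0: a=2, c=M0/2=0, d=(M1−M0)/(6·1)=-340/399, b=Δ0−h0·(2M0+M1)/6=1138/399
seg 1: a=4, c=M1/2=-340/133, d=(M2−M1)/(6·3)=1745/3591, b=Δ1−h1·(2M1+M2)/6=118/399
seg 2: a=-5, c=M2/2=725/399, d=(M3−M2)/(6·3)=-1142/3591, b=Δ2−h2·(2M2+M3)/6=-767/399
seg 3: a=-3, c=M3/2=-139/133, d=(M4−M3)/(6·2)=139/798, b=Δ3−h3·(2M3+M4)/6=157/399
t_q=5/2 → seg 1, τ=3/2; S=4+118/399·τ+-340/133·τ²+1745/3591·τ³=353/1064

  seg 0: a=2 b=1138/399 c=0 d=-340/399
  seg 1: a=4 b=118/399 c=-340/133 d=1745/3591
  seg 2: a=-5 b=-767/399 c=725/399 d=-1142/3591
  seg 3: a=-3 b=157/399 c=-139/133 d=139/798
S(5/2) = 353/1064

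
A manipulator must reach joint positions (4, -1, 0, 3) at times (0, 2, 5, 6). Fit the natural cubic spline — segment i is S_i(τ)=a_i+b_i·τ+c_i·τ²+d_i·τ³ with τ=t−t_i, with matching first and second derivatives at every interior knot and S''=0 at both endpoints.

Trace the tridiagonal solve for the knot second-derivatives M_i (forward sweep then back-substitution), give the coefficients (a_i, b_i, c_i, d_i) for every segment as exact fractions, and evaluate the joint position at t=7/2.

Δ: Δ0=-5/2, Δ1=1/3, Δ2=3
row 1: diag=10, rhs=17; c'=3/10, d'=17/10
row 2: denom=8−3·3/10=71/10; d'=(16−3·17/10)/(71/10)=109/71
back: M2=109/71
back: M1=17/10−3/10·109/71=88/71
M: M0=0, M1=88/71, M2=109/71, M3=0
seg 0: a=4, c=M0/2=0, d=(M1−M0)/(6·2)=22/213, b=Δ0−h0·(2M0+M1)/6=-1241/426
seg 1: a=-1, c=M1/2=44/71, d=(M2−M1)/(6·3)=7/426, b=Δ1−h1·(2M1+M2)/6=-713/426
seg 2: a=0, c=M2/2=109/142, d=(M3−M2)/(6·1)=-109/426, b=Δ2−h2·(2M2+M3)/6=530/213
t_q=7/2 → seg 1, τ=3/2; S=-1+-713/426·τ+44/71·τ²+7/426·τ³=-2341/1136

  seg 0: a=4 b=-1241/426 c=0 d=22/213
  seg 1: a=-1 b=-713/426 c=44/71 d=7/426
  seg 2: a=0 b=530/213 c=109/142 d=-109/426
S(7/2) = -2341/1136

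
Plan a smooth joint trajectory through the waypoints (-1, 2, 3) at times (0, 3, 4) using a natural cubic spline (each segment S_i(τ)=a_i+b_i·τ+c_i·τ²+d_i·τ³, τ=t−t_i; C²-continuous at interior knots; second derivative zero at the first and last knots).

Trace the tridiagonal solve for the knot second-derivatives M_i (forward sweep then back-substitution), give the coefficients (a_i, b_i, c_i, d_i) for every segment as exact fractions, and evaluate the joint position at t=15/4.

  seg 0: a=-1 b=1 c=0 d=0
  seg 1: a=2 b=1 c=0 d=0
S(15/4) = 11/4

Δ: Δ0=1, Δ1=1
row 1: diag=8, rhs=0; c'=1/8, d'=0
back: M1=0
M: M0=0, M1=0, M2=0
seg 0: a=-1, c=M0/2=0, d=(M1−M0)/(6·3)=0, b=Δ0−h0·(2M0+M1)/6=1
seg 1: a=2, c=M1/2=0, d=(M2−M1)/(6·1)=0, b=Δ1−h1·(2M1+M2)/6=1
t_q=15/4 → seg 1, τ=3/4; S=2+1·τ+0·τ²+0·τ³=11/4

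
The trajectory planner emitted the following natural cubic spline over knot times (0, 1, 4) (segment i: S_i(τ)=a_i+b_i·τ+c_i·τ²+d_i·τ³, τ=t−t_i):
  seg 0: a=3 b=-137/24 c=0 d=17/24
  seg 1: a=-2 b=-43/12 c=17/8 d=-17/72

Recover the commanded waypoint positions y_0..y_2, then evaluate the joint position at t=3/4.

y_0=3 y_1=-2 y_2=0
S(3/4) = -503/512

y_0 = S_0(0) = a_0 = 3
y_1 = S_1(0) = a_1 = -2
y_2 = S_1(3) = 0
t_q=3/4 is in segment 0 (τ=3/4); S_0(τ)=-503/512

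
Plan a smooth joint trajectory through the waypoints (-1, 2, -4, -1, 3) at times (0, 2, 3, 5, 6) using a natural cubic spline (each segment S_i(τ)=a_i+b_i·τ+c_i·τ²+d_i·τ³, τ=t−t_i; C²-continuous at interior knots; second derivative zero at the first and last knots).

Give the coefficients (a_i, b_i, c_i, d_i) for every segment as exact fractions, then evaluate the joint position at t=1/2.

  seg 0: a=-1 b=839/186 c=0 d=-70/93
  seg 1: a=2 b=-841/186 c=-140/31 d=565/186
  seg 2: a=-4 b=-413/93 c=285/62 d=-605/744
  seg 3: a=-1 b=779/186 c=-35/124 d=35/372
S(1/2) = 36/31

Δ: Δ0=3/2, Δ1=-6, Δ2=3/2, Δ3=4
row 1: diag=6, rhs=-45; c'=1/6, d'=-15/2
row 2: denom=6−1·1/6=35/6; d'=(45−1·-15/2)/(35/6)=9
row 3: denom=6−2·12/35=186/35; d'=(15−2·9)/(186/35)=-35/62
back: M3=-35/62
back: M2=9−12/35·-35/62=285/31
back: M1=-15/2−1/6·285/31=-280/31
M: M0=0, M1=-280/31, M2=285/31, M3=-35/62, M4=0
seg 0: a=-1, c=M0/2=0, d=(M1−M0)/(6·2)=-70/93, b=Δ0−h0·(2M0+M1)/6=839/186
seg 1: a=2, c=M1/2=-140/31, d=(M2−M1)/(6·1)=565/186, b=Δ1−h1·(2M1+M2)/6=-841/186
seg 2: a=-4, c=M2/2=285/62, d=(M3−M2)/(6·2)=-605/744, b=Δ2−h2·(2M2+M3)/6=-413/93
seg 3: a=-1, c=M3/2=-35/124, d=(M4−M3)/(6·1)=35/372, b=Δ3−h3·(2M3+M4)/6=779/186
t_q=1/2 → seg 0, τ=1/2; S=-1+839/186·τ+0·τ²+-70/93·τ³=36/31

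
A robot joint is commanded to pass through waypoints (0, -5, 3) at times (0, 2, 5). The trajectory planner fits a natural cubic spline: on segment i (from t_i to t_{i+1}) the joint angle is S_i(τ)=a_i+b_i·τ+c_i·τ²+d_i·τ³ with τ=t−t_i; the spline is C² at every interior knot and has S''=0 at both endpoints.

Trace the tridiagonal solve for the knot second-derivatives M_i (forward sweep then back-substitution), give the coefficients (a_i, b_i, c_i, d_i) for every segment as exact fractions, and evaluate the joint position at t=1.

  seg 0: a=0 b=-53/15 c=0 d=31/120
  seg 1: a=-5 b=-13/30 c=31/20 d=-31/180
S(1) = -131/40

Δ: Δ0=-5/2, Δ1=8/3
row 1: diag=10, rhs=31; c'=3/10, d'=31/10
back: M1=31/10
M: M0=0, M1=31/10, M2=0
seg 0: a=0, c=M0/2=0, d=(M1−M0)/(6·2)=31/120, b=Δ0−h0·(2M0+M1)/6=-53/15
seg 1: a=-5, c=M1/2=31/20, d=(M2−M1)/(6·3)=-31/180, b=Δ1−h1·(2M1+M2)/6=-13/30
t_q=1 → seg 0, τ=1; S=0+-53/15·τ+0·τ²+31/120·τ³=-131/40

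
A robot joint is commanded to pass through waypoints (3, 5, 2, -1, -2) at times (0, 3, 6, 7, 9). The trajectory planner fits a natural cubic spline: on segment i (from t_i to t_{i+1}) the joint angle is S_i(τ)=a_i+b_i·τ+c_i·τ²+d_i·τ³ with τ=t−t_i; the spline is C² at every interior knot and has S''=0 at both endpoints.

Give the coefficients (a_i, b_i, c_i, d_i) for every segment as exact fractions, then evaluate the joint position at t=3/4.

  seg 0: a=3 b=889/1020 c=0 d=-209/9180
  seg 1: a=5 b=131/510 c=-209/1020 d=-131/1836
  seg 2: a=2 b=-2957/1020 c=-72/85 d=761/1020
  seg 3: a=-1 b=-1201/510 c=473/340 d=-473/2040
S(3/4) = 15859/4352

Δ: Δ0=2/3, Δ1=-1, Δ2=-3, Δ3=-1/2
row 1: diag=12, rhs=-10; c'=1/4, d'=-5/6
row 2: denom=8−3·1/4=29/4; d'=(-12−3·-5/6)/(29/4)=-38/29
row 3: denom=6−1·4/29=170/29; d'=(15−1·-38/29)/(170/29)=473/170
back: M3=473/170
back: M2=-38/29−4/29·473/170=-144/85
back: M1=-5/6−1/4·-144/85=-209/510
M: M0=0, M1=-209/510, M2=-144/85, M3=473/170, M4=0
seg 0: a=3, c=M0/2=0, d=(M1−M0)/(6·3)=-209/9180, b=Δ0−h0·(2M0+M1)/6=889/1020
seg 1: a=5, c=M1/2=-209/1020, d=(M2−M1)/(6·3)=-131/1836, b=Δ1−h1·(2M1+M2)/6=131/510
seg 2: a=2, c=M2/2=-72/85, d=(M3−M2)/(6·1)=761/1020, b=Δ2−h2·(2M2+M3)/6=-2957/1020
seg 3: a=-1, c=M3/2=473/340, d=(M4−M3)/(6·2)=-473/2040, b=Δ3−h3·(2M3+M4)/6=-1201/510
t_q=3/4 → seg 0, τ=3/4; S=3+889/1020·τ+0·τ²+-209/9180·τ³=15859/4352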